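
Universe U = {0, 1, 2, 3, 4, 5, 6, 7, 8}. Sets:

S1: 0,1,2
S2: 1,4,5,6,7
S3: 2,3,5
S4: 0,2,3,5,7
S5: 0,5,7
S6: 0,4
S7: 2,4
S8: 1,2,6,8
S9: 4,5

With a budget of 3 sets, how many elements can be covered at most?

Choosing S2, S4, S8 covers {0, 1, 2, 3, 4, 5, 6, 7, 8} — 9 elements.
That is all 9 elements.

9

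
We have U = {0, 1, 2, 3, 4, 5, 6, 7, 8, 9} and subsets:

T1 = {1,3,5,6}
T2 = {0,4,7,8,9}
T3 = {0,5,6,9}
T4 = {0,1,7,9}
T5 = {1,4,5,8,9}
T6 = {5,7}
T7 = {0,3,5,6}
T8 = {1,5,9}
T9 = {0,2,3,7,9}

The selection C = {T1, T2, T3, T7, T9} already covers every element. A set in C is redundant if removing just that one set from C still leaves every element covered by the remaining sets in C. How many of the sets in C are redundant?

Drop T1: 1 uncovered — not redundant.
Drop T2: 4, 8 uncovered — not redundant.
Drop T3: the rest still cover every element — redundant.
Drop T7: the rest still cover every element — redundant.
Drop T9: 2 uncovered — not redundant.
2 redundant: T3, T7.

2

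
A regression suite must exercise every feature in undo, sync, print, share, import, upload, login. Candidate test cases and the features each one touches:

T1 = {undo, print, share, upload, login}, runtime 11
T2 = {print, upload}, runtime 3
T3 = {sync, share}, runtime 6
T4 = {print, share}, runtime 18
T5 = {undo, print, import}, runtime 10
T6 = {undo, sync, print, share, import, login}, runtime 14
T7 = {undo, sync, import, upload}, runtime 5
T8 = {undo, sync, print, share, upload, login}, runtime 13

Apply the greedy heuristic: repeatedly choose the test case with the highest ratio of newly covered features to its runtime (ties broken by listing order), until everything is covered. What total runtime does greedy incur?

19

Pick 1: T7 adds 4 new (undo, sync, import, upload) at runtime 5 (ratio 4/5).
Pick 2: T2 adds 1 new (print) at runtime 3 (ratio 1/3).
Pick 3: T1 adds 2 new (share, login) at runtime 11 (ratio 2/11).
Greedy total runtime: 5 + 3 + 11 = 19. (The true optimum is 16, so greedy overshoots here.)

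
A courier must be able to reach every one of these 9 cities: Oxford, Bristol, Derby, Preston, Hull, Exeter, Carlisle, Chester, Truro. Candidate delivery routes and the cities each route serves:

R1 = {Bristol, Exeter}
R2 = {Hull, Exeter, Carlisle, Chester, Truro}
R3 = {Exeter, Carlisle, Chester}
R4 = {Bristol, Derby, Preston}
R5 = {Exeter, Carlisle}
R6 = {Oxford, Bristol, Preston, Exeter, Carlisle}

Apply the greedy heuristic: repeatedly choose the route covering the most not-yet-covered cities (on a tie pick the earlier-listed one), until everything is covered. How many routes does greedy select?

3

Pick 1: R2 covers 5 new cities (Hull, Exeter, Carlisle, Chester, Truro).
Pick 2: R4 covers 3 new cities (Bristol, Derby, Preston).
Pick 3: R6 covers 1 new cities (Oxford).
Greedy uses 3 routes.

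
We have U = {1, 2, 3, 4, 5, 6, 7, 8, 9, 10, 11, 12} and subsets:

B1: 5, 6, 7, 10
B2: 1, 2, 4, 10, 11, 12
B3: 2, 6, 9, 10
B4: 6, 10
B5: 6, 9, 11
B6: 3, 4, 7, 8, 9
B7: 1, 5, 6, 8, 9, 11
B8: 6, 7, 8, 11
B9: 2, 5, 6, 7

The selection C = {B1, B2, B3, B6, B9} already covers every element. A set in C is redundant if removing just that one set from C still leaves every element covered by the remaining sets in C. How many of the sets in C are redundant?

3

Drop B1: the rest still cover every element — redundant.
Drop B2: 1, 11, 12 uncovered — not redundant.
Drop B3: the rest still cover every element — redundant.
Drop B6: 3, 8 uncovered — not redundant.
Drop B9: the rest still cover every element — redundant.
3 redundant: B1, B3, B9.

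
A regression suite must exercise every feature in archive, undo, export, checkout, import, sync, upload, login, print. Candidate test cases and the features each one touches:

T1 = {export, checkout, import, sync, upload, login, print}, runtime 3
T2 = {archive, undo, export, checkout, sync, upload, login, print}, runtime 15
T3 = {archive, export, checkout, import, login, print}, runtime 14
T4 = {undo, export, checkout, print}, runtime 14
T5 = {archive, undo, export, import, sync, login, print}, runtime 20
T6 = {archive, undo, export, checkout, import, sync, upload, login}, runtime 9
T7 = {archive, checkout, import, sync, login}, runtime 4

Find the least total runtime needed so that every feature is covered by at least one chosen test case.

12

T1, T6 cover every feature at runtime 3 + 9 = 12.
Any cover uses at least 2 test cases; among all covering selections none totals below 12.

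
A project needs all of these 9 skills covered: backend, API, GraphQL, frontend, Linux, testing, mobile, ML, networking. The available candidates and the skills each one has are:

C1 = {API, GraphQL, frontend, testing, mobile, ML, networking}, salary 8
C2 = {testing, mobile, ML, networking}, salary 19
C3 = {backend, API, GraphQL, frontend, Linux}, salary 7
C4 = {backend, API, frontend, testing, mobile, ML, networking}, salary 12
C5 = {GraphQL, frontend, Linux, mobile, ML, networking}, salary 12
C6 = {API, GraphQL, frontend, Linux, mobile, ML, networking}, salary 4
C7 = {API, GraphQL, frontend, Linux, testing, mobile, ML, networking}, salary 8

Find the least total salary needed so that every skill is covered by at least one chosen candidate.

15

C1, C3 cover every skill at salary 8 + 7 = 15.
Any cover uses at least 2 candidates; among all covering selections none totals below 15.
Greedy by coverage-per-salary would pick C6, C4 for 16 — worse than the optimum 15.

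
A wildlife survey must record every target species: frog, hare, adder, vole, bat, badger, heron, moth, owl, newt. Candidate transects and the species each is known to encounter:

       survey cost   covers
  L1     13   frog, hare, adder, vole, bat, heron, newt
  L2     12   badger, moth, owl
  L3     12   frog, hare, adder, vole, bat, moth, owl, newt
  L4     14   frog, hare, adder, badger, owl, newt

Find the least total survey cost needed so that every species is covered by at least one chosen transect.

L1, L2 cover every species at survey cost 13 + 12 = 25.
Any cover uses at least 2 transects; among all covering selections none totals below 25.
Greedy by coverage-per-survey cost would pick L3, L2, L1 for 37 — worse than the optimum 25.

25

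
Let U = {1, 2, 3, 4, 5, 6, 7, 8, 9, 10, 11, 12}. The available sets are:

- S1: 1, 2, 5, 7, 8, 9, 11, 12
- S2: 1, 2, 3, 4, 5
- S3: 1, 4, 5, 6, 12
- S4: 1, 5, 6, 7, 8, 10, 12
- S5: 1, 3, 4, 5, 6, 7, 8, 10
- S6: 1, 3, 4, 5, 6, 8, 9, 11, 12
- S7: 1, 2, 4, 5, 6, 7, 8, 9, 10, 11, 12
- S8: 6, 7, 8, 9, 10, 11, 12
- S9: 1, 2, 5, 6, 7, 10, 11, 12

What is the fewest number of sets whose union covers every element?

2

S1, S5 together cover {1, 2, 3, 4, 5, 6, 7, 8, 9, 10, 11, 12} — every element.
No single set contains all 12 elements, so 2 is optimal.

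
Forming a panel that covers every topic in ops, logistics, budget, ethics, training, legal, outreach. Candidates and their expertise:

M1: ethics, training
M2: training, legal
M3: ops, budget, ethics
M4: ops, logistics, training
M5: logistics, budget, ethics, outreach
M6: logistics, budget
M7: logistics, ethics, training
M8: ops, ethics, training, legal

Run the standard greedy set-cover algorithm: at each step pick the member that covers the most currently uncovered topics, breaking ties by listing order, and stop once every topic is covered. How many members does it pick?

Pick 1: M5 covers 4 new topics (logistics, budget, ethics, outreach).
Pick 2: M8 covers 3 new topics (ops, training, legal).
Greedy uses 2 members.

2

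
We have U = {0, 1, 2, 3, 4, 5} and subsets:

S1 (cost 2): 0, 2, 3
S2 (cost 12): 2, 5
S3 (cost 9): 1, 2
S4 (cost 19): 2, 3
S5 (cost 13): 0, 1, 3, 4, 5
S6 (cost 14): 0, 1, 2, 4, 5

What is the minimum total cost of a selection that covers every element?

15

S1, S5 cover every element at cost 2 + 13 = 15.
Any cover uses at least 2 sets; among all covering selections none totals below 15.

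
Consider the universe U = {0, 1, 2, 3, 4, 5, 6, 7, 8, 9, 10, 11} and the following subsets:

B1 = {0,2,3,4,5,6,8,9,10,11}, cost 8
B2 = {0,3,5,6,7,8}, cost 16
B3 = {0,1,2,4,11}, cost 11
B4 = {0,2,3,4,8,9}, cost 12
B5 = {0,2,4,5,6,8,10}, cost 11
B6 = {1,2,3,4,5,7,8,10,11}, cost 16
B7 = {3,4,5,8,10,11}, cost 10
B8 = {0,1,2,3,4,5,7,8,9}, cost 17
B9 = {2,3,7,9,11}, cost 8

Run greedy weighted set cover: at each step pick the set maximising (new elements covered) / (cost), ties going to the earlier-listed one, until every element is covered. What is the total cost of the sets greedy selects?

24

Pick 1: B1 adds 10 new (0, 2, 3, 4, 5, 6, 8, 9, 10, 11) at cost 8 (ratio 10/8).
Pick 2: B6 adds 2 new (1, 7) at cost 16 (ratio 2/16).
Greedy total cost: 8 + 16 = 24.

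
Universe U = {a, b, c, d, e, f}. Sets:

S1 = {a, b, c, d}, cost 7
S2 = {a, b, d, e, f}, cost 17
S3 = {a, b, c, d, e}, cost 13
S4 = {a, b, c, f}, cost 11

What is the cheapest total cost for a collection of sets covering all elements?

S1, S2 cover every element at cost 7 + 17 = 24.
Any cover uses at least 2 sets; among all covering selections none totals below 24.

24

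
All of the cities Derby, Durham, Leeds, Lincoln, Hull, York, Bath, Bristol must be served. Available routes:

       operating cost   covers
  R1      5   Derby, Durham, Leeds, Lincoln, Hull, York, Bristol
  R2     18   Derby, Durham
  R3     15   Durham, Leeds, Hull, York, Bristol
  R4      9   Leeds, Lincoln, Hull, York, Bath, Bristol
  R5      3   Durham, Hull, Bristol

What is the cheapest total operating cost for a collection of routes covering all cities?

R1, R4 cover every city at operating cost 5 + 9 = 14.
Any cover uses at least 2 routes; among all covering selections none totals below 14.

14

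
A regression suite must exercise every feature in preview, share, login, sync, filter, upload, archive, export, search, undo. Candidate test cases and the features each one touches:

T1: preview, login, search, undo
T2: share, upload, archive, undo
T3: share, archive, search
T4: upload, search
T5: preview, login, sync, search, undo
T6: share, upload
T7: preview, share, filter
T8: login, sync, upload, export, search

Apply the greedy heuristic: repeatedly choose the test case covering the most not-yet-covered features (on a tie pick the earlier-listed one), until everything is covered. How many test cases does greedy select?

Pick 1: T5 covers 5 new features (preview, login, sync, search, undo).
Pick 2: T2 covers 3 new features (share, upload, archive).
Pick 3: T7 covers 1 new features (filter).
Pick 4: T8 covers 1 new features (export).
Greedy uses 4 test cases. (The true minimum is 3.)

4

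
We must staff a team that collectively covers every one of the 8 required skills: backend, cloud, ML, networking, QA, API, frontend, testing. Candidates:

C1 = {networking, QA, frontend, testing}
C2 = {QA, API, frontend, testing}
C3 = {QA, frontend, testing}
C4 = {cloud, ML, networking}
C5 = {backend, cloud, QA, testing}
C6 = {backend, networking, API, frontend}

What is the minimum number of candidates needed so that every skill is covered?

3

C1, C4, C6 together cover {backend, cloud, ML, networking, QA, API, frontend, testing} — every skill.
No 2 of the 6 candidates cover everything (all 15 pairs fall short), so 3 is minimum.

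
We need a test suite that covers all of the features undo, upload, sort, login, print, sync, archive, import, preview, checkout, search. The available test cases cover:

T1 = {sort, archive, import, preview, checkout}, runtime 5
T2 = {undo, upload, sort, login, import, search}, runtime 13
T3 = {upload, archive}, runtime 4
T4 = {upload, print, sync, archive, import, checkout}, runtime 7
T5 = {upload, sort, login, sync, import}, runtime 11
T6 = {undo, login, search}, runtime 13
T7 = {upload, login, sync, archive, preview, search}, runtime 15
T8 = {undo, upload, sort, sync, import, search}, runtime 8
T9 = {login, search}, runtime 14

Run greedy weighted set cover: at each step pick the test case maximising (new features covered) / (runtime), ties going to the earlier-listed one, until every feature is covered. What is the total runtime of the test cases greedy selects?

Pick 1: T1 adds 5 new (sort, archive, import, preview, checkout) at runtime 5 (ratio 5/5).
Pick 2: T8 adds 4 new (undo, upload, sync, search) at runtime 8 (ratio 4/8).
Pick 3: T4 adds 1 new (print) at runtime 7 (ratio 1/7).
Pick 4: T5 adds 1 new (login) at runtime 11 (ratio 1/11).
Greedy total runtime: 5 + 8 + 7 + 11 = 31. (The true optimum is 25, so greedy overshoots here.)

31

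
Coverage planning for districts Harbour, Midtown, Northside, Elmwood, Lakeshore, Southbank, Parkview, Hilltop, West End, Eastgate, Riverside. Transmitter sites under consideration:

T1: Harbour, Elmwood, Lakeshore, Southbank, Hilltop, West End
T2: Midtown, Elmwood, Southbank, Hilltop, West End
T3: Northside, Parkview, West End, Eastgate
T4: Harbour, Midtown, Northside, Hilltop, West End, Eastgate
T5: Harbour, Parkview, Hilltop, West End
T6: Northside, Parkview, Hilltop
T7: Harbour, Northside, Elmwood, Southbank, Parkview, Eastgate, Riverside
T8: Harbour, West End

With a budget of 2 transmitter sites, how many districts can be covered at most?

Choosing T1, T7 covers {Harbour, Northside, Elmwood, Lakeshore, Southbank, Parkview, Hilltop, West End, Eastgate, Riverside} — 10 districts.
No choice of 2 transmitter sites does better; here Midtown is left uncovered.

10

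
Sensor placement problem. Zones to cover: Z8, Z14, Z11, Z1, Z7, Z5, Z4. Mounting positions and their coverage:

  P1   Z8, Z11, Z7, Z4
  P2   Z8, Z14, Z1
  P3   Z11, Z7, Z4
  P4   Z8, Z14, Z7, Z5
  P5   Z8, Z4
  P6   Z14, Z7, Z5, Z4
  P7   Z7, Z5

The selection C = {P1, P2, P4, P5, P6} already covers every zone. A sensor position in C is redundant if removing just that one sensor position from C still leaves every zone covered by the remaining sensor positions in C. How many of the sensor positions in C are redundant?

Drop P1: Z11 uncovered — not redundant.
Drop P2: Z1 uncovered — not redundant.
Drop P4: the rest still cover every zone — redundant.
Drop P5: the rest still cover every zone — redundant.
Drop P6: the rest still cover every zone — redundant.
3 redundant: P4, P5, P6.

3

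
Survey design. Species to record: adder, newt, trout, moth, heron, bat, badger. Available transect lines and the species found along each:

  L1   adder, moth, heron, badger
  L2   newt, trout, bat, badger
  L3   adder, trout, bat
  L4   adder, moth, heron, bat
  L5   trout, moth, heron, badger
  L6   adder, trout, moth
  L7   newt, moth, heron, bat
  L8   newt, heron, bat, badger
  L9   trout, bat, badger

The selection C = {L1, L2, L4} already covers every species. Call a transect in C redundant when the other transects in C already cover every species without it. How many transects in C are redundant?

2

Drop L1: the rest still cover every species — redundant.
Drop L2: newt, trout uncovered — not redundant.
Drop L4: the rest still cover every species — redundant.
2 redundant: L1, L4.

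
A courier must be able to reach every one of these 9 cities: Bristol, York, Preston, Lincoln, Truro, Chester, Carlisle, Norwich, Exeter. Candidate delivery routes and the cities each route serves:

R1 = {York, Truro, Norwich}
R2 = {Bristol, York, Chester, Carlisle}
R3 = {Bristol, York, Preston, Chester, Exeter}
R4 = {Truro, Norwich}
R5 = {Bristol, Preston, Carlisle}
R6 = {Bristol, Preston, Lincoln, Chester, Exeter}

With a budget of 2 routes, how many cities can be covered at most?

Choosing R1, R6 covers {Bristol, York, Preston, Lincoln, Truro, Chester, Norwich, Exeter} — 8 cities.
No choice of 2 routes does better; here Carlisle is left uncovered.

8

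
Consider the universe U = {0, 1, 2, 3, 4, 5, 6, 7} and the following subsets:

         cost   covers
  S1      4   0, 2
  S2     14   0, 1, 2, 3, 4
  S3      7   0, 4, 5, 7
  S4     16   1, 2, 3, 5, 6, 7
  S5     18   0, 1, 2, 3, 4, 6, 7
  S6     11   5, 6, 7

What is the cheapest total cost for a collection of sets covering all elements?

S3, S4 cover every element at cost 7 + 16 = 23.
Any cover uses at least 2 sets; among all covering selections none totals below 23.

23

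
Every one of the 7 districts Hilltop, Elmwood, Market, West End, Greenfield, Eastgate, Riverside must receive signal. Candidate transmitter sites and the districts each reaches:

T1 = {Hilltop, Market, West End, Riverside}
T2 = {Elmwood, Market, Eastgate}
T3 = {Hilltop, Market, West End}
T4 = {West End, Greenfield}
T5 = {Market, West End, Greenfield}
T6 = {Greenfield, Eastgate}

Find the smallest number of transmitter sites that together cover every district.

T1, T2, T4 together cover {Hilltop, Elmwood, Market, West End, Greenfield, Eastgate, Riverside} — every district.
No 2 of the 6 transmitter sites cover everything (all 15 pairs fall short), so 3 is minimum.

3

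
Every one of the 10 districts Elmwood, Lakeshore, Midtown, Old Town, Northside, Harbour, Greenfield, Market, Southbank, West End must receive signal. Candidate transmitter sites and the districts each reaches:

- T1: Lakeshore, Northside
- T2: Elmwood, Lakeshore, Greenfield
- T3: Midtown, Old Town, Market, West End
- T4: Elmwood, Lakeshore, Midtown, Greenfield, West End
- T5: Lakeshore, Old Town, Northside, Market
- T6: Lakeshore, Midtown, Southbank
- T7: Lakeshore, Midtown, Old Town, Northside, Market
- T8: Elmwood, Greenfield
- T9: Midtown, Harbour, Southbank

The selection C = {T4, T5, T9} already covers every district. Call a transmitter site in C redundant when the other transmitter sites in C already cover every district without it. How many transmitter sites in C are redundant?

Drop T4: Elmwood, Greenfield, West End uncovered — not redundant.
Drop T5: Old Town, Northside, Market uncovered — not redundant.
Drop T9: Harbour, Southbank uncovered — not redundant.
None of the transmitter sites in C is redundant.

0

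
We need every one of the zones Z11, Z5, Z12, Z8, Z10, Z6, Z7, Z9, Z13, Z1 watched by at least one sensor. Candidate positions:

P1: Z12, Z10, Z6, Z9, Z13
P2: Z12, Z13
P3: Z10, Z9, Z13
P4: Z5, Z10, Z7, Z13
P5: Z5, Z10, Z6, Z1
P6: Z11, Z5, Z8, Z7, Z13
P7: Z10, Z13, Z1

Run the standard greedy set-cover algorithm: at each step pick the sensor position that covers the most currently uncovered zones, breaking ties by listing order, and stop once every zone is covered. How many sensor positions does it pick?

Pick 1: P1 covers 5 new zones (Z12, Z10, Z6, Z9, Z13).
Pick 2: P6 covers 4 new zones (Z11, Z5, Z8, Z7).
Pick 3: P5 covers 1 new zones (Z1).
Greedy uses 3 sensor positions.

3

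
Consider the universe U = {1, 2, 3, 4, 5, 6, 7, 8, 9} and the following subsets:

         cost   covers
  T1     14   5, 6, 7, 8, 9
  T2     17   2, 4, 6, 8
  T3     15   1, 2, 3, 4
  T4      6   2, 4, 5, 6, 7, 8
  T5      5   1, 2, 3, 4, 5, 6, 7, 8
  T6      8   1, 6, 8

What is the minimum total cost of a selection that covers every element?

19

T1, T5 cover every element at cost 14 + 5 = 19.
Any cover uses at least 2 sets; among all covering selections none totals below 19.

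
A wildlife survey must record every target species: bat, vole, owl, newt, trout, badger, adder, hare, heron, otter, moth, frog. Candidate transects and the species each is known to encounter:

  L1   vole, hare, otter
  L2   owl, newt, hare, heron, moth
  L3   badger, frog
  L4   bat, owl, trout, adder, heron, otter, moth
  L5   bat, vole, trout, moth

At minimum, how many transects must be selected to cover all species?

L1, L2, L3, L4 together cover {bat, vole, owl, newt, trout, badger, adder, hare, heron, otter, moth, frog} — every species.
No 3 of the 5 transects cover everything (all 10 triples fall short), so 4 is minimum.

4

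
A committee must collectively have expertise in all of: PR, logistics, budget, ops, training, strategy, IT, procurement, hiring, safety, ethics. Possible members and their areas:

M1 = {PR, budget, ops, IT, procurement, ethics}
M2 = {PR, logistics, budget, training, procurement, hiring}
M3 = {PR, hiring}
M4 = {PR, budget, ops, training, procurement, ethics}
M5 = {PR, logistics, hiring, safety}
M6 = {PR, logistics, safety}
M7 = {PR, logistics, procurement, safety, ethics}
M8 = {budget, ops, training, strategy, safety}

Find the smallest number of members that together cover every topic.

M1, M2, M8 together cover {PR, logistics, budget, ops, training, strategy, IT, procurement, hiring, safety, ethics} — every topic.
No 2 of the 8 members cover everything (all 28 pairs fall short), so 3 is minimum.

3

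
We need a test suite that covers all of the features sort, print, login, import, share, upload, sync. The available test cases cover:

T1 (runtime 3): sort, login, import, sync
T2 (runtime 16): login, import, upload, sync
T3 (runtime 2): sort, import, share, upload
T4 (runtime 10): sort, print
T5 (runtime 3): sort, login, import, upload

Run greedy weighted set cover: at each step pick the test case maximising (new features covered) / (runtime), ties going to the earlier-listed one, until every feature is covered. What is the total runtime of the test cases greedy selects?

15

Pick 1: T3 adds 4 new (sort, import, share, upload) at runtime 2 (ratio 4/2).
Pick 2: T1 adds 2 new (login, sync) at runtime 3 (ratio 2/3).
Pick 3: T4 adds 1 new (print) at runtime 10 (ratio 1/10).
Greedy total runtime: 2 + 3 + 10 = 15.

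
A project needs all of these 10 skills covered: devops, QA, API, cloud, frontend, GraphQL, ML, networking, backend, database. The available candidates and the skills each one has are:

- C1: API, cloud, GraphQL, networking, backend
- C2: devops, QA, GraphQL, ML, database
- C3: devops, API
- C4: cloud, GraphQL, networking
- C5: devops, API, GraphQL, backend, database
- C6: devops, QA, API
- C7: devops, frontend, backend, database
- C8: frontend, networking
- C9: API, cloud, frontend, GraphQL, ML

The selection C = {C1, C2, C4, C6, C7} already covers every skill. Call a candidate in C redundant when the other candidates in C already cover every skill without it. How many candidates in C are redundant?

Drop C1: the rest still cover every skill — redundant.
Drop C2: ML uncovered — not redundant.
Drop C4: the rest still cover every skill — redundant.
Drop C6: the rest still cover every skill — redundant.
Drop C7: frontend uncovered — not redundant.
3 redundant: C1, C4, C6.

3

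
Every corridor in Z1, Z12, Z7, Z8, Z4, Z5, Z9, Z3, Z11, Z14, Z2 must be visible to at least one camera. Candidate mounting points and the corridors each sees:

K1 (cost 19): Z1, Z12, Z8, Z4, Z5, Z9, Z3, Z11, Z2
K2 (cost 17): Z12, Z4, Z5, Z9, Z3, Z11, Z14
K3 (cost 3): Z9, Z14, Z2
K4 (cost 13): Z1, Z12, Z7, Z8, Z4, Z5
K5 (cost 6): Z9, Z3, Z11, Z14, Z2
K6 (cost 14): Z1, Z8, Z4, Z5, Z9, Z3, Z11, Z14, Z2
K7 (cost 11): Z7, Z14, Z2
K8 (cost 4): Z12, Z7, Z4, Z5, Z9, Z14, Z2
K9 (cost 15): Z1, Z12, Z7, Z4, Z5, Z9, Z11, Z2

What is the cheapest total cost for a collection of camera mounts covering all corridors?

18

K6, K8 cover every corridor at cost 14 + 4 = 18.
Any cover uses at least 2 camera mounts; among all covering selections none totals below 18.
Greedy by coverage-per-cost would pick K8, K5, K4 for 23 — worse than the optimum 18.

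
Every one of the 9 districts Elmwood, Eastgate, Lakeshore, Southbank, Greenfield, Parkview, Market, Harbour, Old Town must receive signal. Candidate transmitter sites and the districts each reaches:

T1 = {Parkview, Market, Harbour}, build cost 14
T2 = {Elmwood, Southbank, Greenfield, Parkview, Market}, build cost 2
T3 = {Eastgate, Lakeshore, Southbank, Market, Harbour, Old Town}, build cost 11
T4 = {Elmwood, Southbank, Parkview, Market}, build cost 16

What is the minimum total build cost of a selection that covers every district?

T2, T3 cover every district at build cost 2 + 11 = 13.
Any cover uses at least 2 transmitter sites; among all covering selections none totals below 13.

13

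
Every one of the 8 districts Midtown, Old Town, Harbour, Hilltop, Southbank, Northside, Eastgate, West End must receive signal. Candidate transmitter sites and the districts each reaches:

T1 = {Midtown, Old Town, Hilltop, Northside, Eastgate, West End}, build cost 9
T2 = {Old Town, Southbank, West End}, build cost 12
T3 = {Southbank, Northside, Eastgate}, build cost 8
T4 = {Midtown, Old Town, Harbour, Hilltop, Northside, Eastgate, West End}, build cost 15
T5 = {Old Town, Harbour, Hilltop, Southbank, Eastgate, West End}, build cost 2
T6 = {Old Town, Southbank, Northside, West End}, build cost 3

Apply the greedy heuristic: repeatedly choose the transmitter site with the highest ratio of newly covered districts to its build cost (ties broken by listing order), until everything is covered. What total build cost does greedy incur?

14

Pick 1: T5 adds 6 new (Old Town, Harbour, Hilltop, Southbank, Eastgate, West End) at build cost 2 (ratio 6/2).
Pick 2: T6 adds 1 new (Northside) at build cost 3 (ratio 1/3).
Pick 3: T1 adds 1 new (Midtown) at build cost 9 (ratio 1/9).
Greedy total build cost: 2 + 3 + 9 = 14. (The true optimum is 11, so greedy overshoots here.)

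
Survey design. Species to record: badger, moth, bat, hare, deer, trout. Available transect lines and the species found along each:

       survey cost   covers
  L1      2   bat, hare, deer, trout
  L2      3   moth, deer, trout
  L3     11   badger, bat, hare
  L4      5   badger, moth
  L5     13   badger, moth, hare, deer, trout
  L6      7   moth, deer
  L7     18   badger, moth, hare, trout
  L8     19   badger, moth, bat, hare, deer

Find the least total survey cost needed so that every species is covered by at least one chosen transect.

7

L1, L4 cover every species at survey cost 2 + 5 = 7.
Any cover uses at least 2 transects; among all covering selections none totals below 7.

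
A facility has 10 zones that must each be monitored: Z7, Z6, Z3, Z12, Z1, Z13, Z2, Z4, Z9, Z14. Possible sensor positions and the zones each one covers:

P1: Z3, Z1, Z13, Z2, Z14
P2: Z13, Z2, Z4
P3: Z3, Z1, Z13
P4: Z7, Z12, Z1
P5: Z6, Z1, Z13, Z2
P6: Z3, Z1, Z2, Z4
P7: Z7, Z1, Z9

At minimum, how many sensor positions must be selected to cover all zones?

P1, P2, P4, P5, P7 together cover {Z7, Z6, Z3, Z12, Z1, Z13, Z2, Z4, Z9, Z14} — every zone.
No 4 of the 7 sensor positions cover everything (all 35 size-4 selections fall short), so 5 is minimum.

5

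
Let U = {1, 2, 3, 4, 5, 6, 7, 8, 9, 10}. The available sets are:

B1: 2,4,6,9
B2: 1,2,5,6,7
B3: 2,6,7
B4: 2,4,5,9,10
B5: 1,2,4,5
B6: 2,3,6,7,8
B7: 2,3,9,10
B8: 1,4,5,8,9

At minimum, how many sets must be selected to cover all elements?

3

B2, B4, B6 together cover {1, 2, 3, 4, 5, 6, 7, 8, 9, 10} — every element.
No 2 of the 8 sets cover everything (all 28 pairs fall short), so 3 is minimum.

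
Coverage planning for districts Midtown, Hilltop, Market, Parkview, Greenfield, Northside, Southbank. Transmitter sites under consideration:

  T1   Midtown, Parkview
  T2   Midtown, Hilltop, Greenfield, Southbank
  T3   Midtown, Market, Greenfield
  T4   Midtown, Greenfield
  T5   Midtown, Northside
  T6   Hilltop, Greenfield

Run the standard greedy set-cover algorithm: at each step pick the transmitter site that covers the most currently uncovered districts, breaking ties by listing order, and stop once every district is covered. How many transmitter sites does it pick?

4

Pick 1: T2 covers 4 new districts (Midtown, Hilltop, Greenfield, Southbank).
Pick 2: T1 covers 1 new districts (Parkview).
Pick 3: T3 covers 1 new districts (Market).
Pick 4: T5 covers 1 new districts (Northside).
Greedy uses 4 transmitter sites.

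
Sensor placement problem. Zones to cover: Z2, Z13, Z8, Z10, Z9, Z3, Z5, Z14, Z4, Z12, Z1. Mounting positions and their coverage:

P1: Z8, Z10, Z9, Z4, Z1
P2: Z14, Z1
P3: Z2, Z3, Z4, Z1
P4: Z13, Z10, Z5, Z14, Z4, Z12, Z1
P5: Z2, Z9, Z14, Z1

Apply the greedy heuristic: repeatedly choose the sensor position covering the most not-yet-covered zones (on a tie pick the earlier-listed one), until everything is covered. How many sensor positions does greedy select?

3

Pick 1: P4 covers 7 new zones (Z13, Z10, Z5, Z14, Z4, Z12, Z1).
Pick 2: P1 covers 2 new zones (Z8, Z9).
Pick 3: P3 covers 2 new zones (Z2, Z3).
Greedy uses 3 sensor positions.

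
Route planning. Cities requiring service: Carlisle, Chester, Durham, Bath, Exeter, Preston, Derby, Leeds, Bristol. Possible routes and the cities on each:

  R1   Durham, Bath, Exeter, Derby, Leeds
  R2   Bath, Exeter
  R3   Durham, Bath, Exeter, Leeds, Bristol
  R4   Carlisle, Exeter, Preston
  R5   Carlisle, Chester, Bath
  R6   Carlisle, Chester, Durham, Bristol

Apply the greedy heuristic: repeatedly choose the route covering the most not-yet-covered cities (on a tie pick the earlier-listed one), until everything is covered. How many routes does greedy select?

3

Pick 1: R1 covers 5 new cities (Durham, Bath, Exeter, Derby, Leeds).
Pick 2: R6 covers 3 new cities (Carlisle, Chester, Bristol).
Pick 3: R4 covers 1 new cities (Preston).
Greedy uses 3 routes.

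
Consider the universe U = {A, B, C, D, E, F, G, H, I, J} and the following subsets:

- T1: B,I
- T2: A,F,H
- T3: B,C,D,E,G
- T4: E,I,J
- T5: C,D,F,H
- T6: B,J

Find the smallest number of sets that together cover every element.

T2, T3, T4 together cover {A, B, C, D, E, F, G, H, I, J} — every element.
No 2 of the 6 sets cover everything (all 15 pairs fall short), so 3 is minimum.

3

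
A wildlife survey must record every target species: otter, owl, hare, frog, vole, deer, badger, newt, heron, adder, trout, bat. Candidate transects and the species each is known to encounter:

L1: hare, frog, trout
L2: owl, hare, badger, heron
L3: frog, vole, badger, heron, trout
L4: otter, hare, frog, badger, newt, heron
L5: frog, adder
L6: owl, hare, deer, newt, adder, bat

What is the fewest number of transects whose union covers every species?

3

L3, L4, L6 together cover {otter, owl, hare, frog, vole, deer, badger, newt, heron, adder, trout, bat} — every species.
No 2 of the 6 transects cover everything (all 15 pairs fall short), so 3 is minimum.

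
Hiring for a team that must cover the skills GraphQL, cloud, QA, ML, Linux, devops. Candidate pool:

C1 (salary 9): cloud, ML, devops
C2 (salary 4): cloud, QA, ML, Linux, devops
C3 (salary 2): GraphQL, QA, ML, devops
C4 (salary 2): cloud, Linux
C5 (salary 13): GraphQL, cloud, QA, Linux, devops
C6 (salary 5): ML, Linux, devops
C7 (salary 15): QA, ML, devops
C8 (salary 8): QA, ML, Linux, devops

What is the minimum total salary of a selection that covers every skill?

C3, C4 cover every skill at salary 2 + 2 = 4.
Any cover uses at least 2 candidates; among all covering selections none totals below 4.

4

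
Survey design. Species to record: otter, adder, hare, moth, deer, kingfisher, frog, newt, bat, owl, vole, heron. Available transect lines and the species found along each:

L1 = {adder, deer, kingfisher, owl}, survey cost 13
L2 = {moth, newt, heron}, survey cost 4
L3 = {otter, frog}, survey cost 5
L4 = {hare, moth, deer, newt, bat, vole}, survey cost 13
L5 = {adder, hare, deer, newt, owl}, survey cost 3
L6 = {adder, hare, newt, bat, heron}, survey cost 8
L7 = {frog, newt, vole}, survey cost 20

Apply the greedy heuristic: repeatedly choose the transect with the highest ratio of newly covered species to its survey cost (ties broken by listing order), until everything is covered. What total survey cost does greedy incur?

38

Pick 1: L5 adds 5 new (adder, hare, deer, newt, owl) at survey cost 3 (ratio 5/3).
Pick 2: L2 adds 2 new (moth, heron) at survey cost 4 (ratio 2/4).
Pick 3: L3 adds 2 new (otter, frog) at survey cost 5 (ratio 2/5).
Pick 4: L4 adds 2 new (bat, vole) at survey cost 13 (ratio 2/13).
Pick 5: L1 adds 1 new (kingfisher) at survey cost 13 (ratio 1/13).
Greedy total survey cost: 3 + 4 + 5 + 13 + 13 = 38. (The true optimum is 35, so greedy overshoots here.)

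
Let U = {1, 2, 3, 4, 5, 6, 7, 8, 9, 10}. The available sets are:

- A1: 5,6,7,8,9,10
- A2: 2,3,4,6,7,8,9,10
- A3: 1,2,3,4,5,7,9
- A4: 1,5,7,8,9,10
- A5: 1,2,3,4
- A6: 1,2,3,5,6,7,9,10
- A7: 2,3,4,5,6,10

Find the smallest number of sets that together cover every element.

2

A1, A3 together cover {1, 2, 3, 4, 5, 6, 7, 8, 9, 10} — every element.
No single set contains all 10 elements, so 2 is optimal.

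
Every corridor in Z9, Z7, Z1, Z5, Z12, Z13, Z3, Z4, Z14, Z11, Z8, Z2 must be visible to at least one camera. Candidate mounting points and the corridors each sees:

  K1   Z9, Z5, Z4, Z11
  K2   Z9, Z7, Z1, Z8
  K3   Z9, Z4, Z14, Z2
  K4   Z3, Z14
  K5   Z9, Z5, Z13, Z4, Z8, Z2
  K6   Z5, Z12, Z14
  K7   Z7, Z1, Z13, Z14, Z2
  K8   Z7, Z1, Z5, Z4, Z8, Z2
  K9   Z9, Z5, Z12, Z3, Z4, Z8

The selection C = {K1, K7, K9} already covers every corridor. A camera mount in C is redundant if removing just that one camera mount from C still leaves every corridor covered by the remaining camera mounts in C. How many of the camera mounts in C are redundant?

0

Drop K1: Z11 uncovered — not redundant.
Drop K7: Z7, Z1, Z13, Z14, … uncovered — not redundant.
Drop K9: Z12, Z3, Z8 uncovered — not redundant.
None of the camera mounts in C is redundant.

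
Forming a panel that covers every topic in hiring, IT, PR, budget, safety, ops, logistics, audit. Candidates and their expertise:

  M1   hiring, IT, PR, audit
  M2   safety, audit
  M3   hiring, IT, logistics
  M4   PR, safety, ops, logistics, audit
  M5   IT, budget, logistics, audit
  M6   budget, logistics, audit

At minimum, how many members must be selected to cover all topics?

M1, M4, M5 together cover {hiring, IT, PR, budget, safety, ops, logistics, audit} — every topic.
No 2 of the 6 members cover everything (all 15 pairs fall short), so 3 is minimum.

3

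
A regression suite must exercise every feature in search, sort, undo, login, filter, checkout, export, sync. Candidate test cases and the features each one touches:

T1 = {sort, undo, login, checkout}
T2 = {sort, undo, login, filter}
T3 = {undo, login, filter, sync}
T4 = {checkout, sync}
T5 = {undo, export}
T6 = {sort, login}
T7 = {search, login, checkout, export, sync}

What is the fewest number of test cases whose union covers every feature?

2

T2, T7 together cover {search, sort, undo, login, filter, checkout, export, sync} — every feature.
No single test case contains all 8 features, so 2 is optimal.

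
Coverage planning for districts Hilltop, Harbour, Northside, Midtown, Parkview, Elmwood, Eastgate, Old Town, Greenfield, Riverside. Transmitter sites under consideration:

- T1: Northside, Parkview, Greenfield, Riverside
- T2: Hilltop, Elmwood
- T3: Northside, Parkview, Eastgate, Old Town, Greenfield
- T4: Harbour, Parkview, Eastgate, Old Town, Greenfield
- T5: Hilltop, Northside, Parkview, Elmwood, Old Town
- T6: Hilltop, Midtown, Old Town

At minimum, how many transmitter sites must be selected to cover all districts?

T1, T2, T4, T6 together cover {Hilltop, Harbour, Northside, Midtown, Parkview, Elmwood, Eastgate, Old Town, Greenfield, Riverside} — every district.
No 3 of the 6 transmitter sites cover everything (all 20 triples fall short), so 4 is minimum.
Greedy (largest uncovered first) would take T3, T2, T1, T4, T6 — 5 transmitter sites — but 4 suffice.

4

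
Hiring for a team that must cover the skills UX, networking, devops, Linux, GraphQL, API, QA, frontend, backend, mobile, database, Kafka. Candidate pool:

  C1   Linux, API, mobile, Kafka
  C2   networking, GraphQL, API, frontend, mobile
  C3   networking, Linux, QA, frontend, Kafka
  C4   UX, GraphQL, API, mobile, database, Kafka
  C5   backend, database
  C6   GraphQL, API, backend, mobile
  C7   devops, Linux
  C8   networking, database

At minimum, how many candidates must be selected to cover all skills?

4

C3, C4, C5, C7 together cover {UX, networking, devops, Linux, GraphQL, API, QA, frontend, backend, mobile, database, Kafka} — every skill.
No 3 of the 8 candidates cover everything (all 56 triples fall short), so 4 is minimum.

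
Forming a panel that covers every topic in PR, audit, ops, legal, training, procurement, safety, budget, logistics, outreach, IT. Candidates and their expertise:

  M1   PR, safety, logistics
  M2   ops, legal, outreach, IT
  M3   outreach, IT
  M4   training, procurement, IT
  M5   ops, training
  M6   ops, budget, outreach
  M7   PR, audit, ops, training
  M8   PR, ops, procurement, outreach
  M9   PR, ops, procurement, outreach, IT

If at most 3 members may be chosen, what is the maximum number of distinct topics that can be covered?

Choosing M1, M2, M4 covers {PR, ops, legal, training, procurement, safety, logistics, outreach, IT} — 9 topics.
No choice of 3 members does better; here audit, budget are left uncovered.

9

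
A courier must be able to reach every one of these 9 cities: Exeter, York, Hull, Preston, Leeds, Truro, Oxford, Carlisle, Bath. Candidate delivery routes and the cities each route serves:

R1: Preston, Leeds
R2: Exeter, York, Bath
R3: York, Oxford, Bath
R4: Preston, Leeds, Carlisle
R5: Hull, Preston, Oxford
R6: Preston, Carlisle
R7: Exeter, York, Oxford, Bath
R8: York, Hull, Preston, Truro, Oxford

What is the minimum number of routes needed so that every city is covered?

3

R2, R4, R8 together cover {Exeter, York, Hull, Preston, Leeds, Truro, Oxford, Carlisle, Bath} — every city.
No 2 of the 8 routes cover everything (all 28 pairs fall short), so 3 is minimum.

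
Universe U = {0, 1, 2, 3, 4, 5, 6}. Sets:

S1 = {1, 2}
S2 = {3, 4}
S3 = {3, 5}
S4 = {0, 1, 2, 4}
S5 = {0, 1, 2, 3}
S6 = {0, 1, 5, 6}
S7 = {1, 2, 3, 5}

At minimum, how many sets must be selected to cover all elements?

3

S1, S2, S6 together cover {0, 1, 2, 3, 4, 5, 6} — every element.
No 2 of the 7 sets cover everything (all 21 pairs fall short), so 3 is minimum.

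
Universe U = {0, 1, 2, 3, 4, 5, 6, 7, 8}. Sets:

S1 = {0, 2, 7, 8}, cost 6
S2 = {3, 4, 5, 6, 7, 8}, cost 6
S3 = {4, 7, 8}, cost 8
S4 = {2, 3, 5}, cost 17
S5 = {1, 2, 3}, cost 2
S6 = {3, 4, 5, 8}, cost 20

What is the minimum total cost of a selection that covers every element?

14

S1, S2, S5 cover every element at cost 6 + 6 + 2 = 14.
Any cover uses at least 3 sets; among all covering selections none totals below 14.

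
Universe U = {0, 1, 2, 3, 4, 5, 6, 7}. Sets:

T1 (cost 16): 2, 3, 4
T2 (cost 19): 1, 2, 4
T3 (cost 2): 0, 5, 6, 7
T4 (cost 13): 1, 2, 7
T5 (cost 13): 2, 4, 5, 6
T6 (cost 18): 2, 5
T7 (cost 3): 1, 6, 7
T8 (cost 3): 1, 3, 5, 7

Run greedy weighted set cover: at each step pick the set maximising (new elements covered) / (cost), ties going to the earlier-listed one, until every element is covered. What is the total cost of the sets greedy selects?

18

Pick 1: T3 adds 4 new (0, 5, 6, 7) at cost 2 (ratio 4/2).
Pick 2: T8 adds 2 new (1, 3) at cost 3 (ratio 2/3).
Pick 3: T5 adds 2 new (2, 4) at cost 13 (ratio 2/13).
Greedy total cost: 2 + 3 + 13 = 18.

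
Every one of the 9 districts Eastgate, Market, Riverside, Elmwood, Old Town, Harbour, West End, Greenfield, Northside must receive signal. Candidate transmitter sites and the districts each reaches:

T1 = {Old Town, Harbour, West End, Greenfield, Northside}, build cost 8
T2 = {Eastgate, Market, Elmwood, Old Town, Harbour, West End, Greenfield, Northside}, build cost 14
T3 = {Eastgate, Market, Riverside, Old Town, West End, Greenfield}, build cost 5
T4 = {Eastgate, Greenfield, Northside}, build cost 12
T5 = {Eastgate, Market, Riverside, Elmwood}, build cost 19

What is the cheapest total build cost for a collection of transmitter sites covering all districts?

19

T2, T3 cover every district at build cost 14 + 5 = 19.
Any cover uses at least 2 transmitter sites; among all covering selections none totals below 19.
Greedy by coverage-per-build cost would pick T3, T1, T2 for 27 — worse than the optimum 19.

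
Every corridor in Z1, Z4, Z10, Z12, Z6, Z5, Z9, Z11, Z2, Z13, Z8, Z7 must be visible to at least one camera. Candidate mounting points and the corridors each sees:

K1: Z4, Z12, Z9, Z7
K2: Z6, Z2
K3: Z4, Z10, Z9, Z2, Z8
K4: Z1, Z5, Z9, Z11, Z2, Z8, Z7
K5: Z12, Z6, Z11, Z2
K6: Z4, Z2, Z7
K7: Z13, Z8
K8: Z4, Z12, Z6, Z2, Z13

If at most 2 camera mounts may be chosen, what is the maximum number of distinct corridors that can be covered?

Choosing K4, K8 covers {Z1, Z4, Z12, Z6, Z5, Z9, Z11, Z2, Z13, Z8, Z7} — 11 corridors.
No choice of 2 camera mounts does better; here Z10 is left uncovered.

11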